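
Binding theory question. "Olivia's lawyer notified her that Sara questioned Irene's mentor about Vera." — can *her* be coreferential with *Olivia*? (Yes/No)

*her* is a pronoun; Principle B requires it to be free in its binding domain — the matrix clause.
— Olivia: possessor inside the subject DP of the matrix clause; does not c-command the pronoun — Principle B does not apply; allowed.

Yes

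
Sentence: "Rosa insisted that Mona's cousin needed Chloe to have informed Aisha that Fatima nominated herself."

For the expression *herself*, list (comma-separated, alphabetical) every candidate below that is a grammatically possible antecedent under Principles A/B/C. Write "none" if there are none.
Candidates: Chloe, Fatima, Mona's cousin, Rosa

Fatima

*herself* is a reflexive; Principle A requires it to be bound within its binding domain — the clause headed by 'nominated'.
— Chloe: subject of the clause headed by 'informed'; c-commands the reflexive but lies outside its binding domain — cannot bind it (Principle A).
— Fatima: subject of the clause headed by 'nominated'; c-commands the reflexive within its binding domain — allowed (Principle A).
— Mona's cousin: subject of the clause headed by 'needed'; c-commands the reflexive but lies outside its binding domain — cannot bind it (Principle A).
— Rosa: subject of the matrix clause; c-commands the reflexive but lies outside its binding domain — cannot bind it (Principle A).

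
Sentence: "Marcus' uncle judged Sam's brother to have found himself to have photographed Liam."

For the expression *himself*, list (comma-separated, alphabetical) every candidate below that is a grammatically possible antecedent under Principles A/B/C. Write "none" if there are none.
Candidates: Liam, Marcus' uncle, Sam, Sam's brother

*himself* is a reflexive; Principle A requires it to be bound within its binding domain — the clause headed by 'found'.
— Liam: object of the clause headed by 'photographed'; does not c-command the reflexive — cannot bind it (Principle A).
— Marcus' uncle: subject of the matrix clause; c-commands the reflexive but lies outside its binding domain — cannot bind it (Principle A).
— Sam: possessor inside the subject DP of the clause headed by 'found'; does not c-command the reflexive — cannot bind it (Principle A).
— Sam's brother: subject of the clause headed by 'found'; c-commands the reflexive within its binding domain — allowed (Principle A).

Sam's brother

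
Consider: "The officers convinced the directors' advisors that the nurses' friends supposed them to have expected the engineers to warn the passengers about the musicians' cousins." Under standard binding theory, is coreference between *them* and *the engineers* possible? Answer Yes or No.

No

*the engineers* is an R-expression; Principle C requires it to be free (not bound by any c-commanding expression).
— them: subject of the clause headed by 'expected'; the pronoun c-commands the R-expression — coreference blocked (Principle C).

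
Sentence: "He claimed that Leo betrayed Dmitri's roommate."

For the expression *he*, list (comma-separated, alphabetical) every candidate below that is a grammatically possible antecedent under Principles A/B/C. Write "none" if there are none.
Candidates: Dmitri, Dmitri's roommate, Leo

none

*he* is a pronoun; Principle B requires it to be free in its binding domain — the matrix clause.
— Dmitri: possessor inside the object DP of the clause headed by 'betrayed'; is c-commanded by the pronoun; coreference would bind this R-expression — blocked (Principle C).
— Dmitri's roommate: object of the clause headed by 'betrayed'; is c-commanded by the pronoun; coreference would bind this R-expression — blocked (Principle C).
— Leo: subject of the clause headed by 'betrayed'; is c-commanded by the pronoun; coreference would bind this R-expression — blocked (Principle C).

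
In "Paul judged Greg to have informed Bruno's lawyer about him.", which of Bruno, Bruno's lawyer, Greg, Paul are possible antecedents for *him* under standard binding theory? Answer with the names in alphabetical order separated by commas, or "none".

Bruno, Paul

*him* is a pronoun; Principle B requires it to be free in its binding domain — the clause headed by 'informed'.
— Bruno: possessor inside the object DP of the clause headed by 'informed'; does not c-command the pronoun — Principle B does not apply; allowed.
— Bruno's lawyer: object of the clause headed by 'informed'; c-commands the pronoun within its binding domain — blocked (Principle B).
— Greg: subject of the clause headed by 'informed'; c-commands the pronoun within its binding domain — blocked (Principle B).
— Paul: subject of the matrix clause; c-commands the pronoun but lies outside its binding domain — allowed.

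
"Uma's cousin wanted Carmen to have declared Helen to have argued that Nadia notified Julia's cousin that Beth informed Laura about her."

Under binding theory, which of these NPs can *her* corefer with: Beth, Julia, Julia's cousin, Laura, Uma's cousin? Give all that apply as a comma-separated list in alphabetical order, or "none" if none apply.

*her* is a pronoun; Principle B requires it to be free in its binding domain — the clause headed by 'informed'.
— Beth: subject of the clause headed by 'informed'; c-commands the pronoun within its binding domain — blocked (Principle B).
— Julia: possessor inside the object DP of the clause headed by 'notified'; does not c-command the pronoun — Principle B does not apply; allowed.
— Julia's cousin: object of the clause headed by 'notified'; c-commands the pronoun but lies outside its binding domain — allowed.
— Laura: object of the clause headed by 'informed'; c-commands the pronoun within its binding domain — blocked (Principle B).
— Uma's cousin: subject of the matrix clause; c-commands the pronoun but lies outside its binding domain — allowed.

Julia, Julia's cousin, Uma's cousin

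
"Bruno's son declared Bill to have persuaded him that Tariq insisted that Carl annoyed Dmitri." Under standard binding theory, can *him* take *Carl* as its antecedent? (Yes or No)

No

*him* is a pronoun; Principle B requires it to be free in its binding domain — the clause headed by 'persuaded'.
— Carl: subject of the clause headed by 'annoyed'; is c-commanded by the pronoun; coreference would bind this R-expression — blocked (Principle C).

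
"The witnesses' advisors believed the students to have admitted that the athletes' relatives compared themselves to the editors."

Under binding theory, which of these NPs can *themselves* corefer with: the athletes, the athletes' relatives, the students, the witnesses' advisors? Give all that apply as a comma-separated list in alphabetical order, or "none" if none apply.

*themselves* is a reflexive; Principle A requires it to be bound within its binding domain — the clause headed by 'compared'.
— the athletes: possessor inside the subject DP of the clause headed by 'compared'; does not c-command the reflexive — cannot bind it (Principle A).
— the athletes' relatives: subject of the clause headed by 'compared'; c-commands the reflexive within its binding domain — allowed (Principle A).
— the students: subject of the clause headed by 'admitted'; c-commands the reflexive but lies outside its binding domain — cannot bind it (Principle A).
— the witnesses' advisors: subject of the matrix clause; c-commands the reflexive but lies outside its binding domain — cannot bind it (Principle A).

the athletes' relatives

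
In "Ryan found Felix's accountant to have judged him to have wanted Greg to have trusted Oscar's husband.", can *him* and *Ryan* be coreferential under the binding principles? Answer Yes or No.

*Ryan* is an R-expression; Principle C requires it to be free (not bound by any c-commanding expression).
— him: subject of the clause headed by 'wanted'; the pronoun does not c-command the R-expression — coreference allowed.

Yes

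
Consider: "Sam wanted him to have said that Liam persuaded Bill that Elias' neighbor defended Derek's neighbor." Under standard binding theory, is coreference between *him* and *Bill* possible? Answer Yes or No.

No

*Bill* is an R-expression; Principle C requires it to be free (not bound by any c-commanding expression).
— him: subject of the clause headed by 'said'; the pronoun c-commands the R-expression — coreference blocked (Principle C).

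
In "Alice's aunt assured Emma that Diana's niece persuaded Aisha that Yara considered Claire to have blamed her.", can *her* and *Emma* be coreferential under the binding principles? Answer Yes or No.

*Emma* is an R-expression; Principle C requires it to be free (not bound by any c-commanding expression).
— her: object of the clause headed by 'blamed'; the pronoun does not c-command the R-expression — coreference allowed.

Yes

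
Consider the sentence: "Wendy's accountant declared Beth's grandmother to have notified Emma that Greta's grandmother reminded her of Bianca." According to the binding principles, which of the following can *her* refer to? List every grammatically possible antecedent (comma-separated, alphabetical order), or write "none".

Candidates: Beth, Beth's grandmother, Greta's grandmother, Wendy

*her* is a pronoun; Principle B requires it to be free in its binding domain — the clause headed by 'reminded'.
— Beth: possessor inside the subject DP of the clause headed by 'notified'; does not c-command the pronoun — Principle B does not apply; allowed.
— Beth's grandmother: subject of the clause headed by 'notified'; c-commands the pronoun but lies outside its binding domain — allowed.
— Greta's grandmother: subject of the clause headed by 'reminded'; c-commands the pronoun within its binding domain — blocked (Principle B).
— Wendy: possessor inside the subject DP of the matrix clause; does not c-command the pronoun — Principle B does not apply; allowed.

Beth, Beth's grandmother, Wendy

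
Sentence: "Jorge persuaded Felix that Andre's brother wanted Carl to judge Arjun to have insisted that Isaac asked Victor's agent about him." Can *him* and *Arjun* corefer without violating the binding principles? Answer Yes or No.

*Arjun* is an R-expression; Principle C requires it to be free (not bound by any c-commanding expression).
— him: second object of the clause headed by 'asked'; the pronoun does not c-command the R-expression — coreference allowed.

Yes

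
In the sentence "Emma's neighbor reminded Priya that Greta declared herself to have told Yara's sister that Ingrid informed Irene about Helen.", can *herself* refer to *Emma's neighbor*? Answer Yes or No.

*herself* is a reflexive; Principle A requires it to be bound within its binding domain — the clause headed by 'declared'.
— Emma's neighbor: subject of the matrix clause; c-commands the reflexive but lies outside its binding domain — cannot bind it (Principle A).

No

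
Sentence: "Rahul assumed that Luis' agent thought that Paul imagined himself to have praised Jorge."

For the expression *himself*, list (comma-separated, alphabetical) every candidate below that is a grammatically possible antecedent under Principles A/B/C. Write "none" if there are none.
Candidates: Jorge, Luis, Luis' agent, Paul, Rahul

*himself* is a reflexive; Principle A requires it to be bound within its binding domain — the clause headed by 'imagined'.
— Jorge: object of the clause headed by 'praised'; does not c-command the reflexive — cannot bind it (Principle A).
— Luis: possessor inside the subject DP of the clause headed by 'thought'; does not c-command the reflexive — cannot bind it (Principle A).
— Luis' agent: subject of the clause headed by 'thought'; c-commands the reflexive but lies outside its binding domain — cannot bind it (Principle A).
— Paul: subject of the clause headed by 'imagined'; c-commands the reflexive within its binding domain — allowed (Principle A).
— Rahul: subject of the matrix clause; c-commands the reflexive but lies outside its binding domain — cannot bind it (Principle A).

Paul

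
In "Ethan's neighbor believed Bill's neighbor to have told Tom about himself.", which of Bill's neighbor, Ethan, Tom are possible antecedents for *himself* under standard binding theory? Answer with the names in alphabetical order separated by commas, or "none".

*himself* is a reflexive; Principle A requires it to be bound within its binding domain — the clause headed by 'told'.
— Bill's neighbor: subject of the clause headed by 'told'; c-commands the reflexive within its binding domain — allowed (Principle A).
— Ethan: possessor inside the subject DP of the matrix clause; does not c-command the reflexive — cannot bind it (Principle A).
— Tom: object of the clause headed by 'told'; c-commands the reflexive within its binding domain — allowed (Principle A).

Bill's neighbor, Tom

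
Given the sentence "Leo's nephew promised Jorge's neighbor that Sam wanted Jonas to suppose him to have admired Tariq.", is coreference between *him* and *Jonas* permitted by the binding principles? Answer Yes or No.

No

*him* is a pronoun; Principle B requires it to be free in its binding domain — the clause headed by 'suppose'.
— Jonas: subject of the clause headed by 'suppose'; c-commands the pronoun within its binding domain — blocked (Principle B).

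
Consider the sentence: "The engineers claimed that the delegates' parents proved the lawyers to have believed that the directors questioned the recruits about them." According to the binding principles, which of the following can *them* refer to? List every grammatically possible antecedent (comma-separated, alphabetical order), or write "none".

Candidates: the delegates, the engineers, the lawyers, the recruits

*them* is a pronoun; Principle B requires it to be free in its binding domain — the clause headed by 'questioned'.
— the delegates: possessor inside the subject DP of the clause headed by 'proved'; does not c-command the pronoun — Principle B does not apply; allowed.
— the engineers: subject of the matrix clause; c-commands the pronoun but lies outside its binding domain — allowed.
— the lawyers: subject of the clause headed by 'believed'; c-commands the pronoun but lies outside its binding domain — allowed.
— the recruits: object of the clause headed by 'questioned'; c-commands the pronoun within its binding domain — blocked (Principle B).

the delegates, the engineers, the lawyers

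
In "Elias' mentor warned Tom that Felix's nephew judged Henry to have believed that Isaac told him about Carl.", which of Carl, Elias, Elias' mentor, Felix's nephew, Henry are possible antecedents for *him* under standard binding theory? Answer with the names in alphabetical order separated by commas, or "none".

Elias, Elias' mentor, Felix's nephew, Henry

*him* is a pronoun; Principle B requires it to be free in its binding domain — the clause headed by 'told'.
— Carl: second object of the clause headed by 'told'; is c-commanded by the pronoun; coreference would bind this R-expression — blocked (Principle C).
— Elias: possessor inside the subject DP of the matrix clause; does not c-command the pronoun — Principle B does not apply; allowed.
— Elias' mentor: subject of the matrix clause; c-commands the pronoun but lies outside its binding domain — allowed.
— Felix's nephew: subject of the clause headed by 'judged'; c-commands the pronoun but lies outside its binding domain — allowed.
— Henry: subject of the clause headed by 'believed'; c-commands the pronoun but lies outside its binding domain — allowed.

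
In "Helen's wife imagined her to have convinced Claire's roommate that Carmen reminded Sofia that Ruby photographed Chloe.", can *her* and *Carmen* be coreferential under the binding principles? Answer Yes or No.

*Carmen* is an R-expression; Principle C requires it to be free (not bound by any c-commanding expression).
— her: subject of the clause headed by 'convinced'; the pronoun c-commands the R-expression — coreference blocked (Principle C).

No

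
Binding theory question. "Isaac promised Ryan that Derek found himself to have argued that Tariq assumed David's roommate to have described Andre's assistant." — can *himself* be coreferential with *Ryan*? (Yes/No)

No

*himself* is a reflexive; Principle A requires it to be bound within its binding domain — the clause headed by 'found'.
— Ryan: object of the matrix clause; c-commands the reflexive but lies outside its binding domain — cannot bind it (Principle A).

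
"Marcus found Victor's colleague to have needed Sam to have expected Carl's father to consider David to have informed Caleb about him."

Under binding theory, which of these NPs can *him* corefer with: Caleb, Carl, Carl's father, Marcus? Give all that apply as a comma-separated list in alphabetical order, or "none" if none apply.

Carl, Carl's father, Marcus

*him* is a pronoun; Principle B requires it to be free in its binding domain — the clause headed by 'informed'.
— Caleb: object of the clause headed by 'informed'; c-commands the pronoun within its binding domain — blocked (Principle B).
— Carl: possessor inside the subject DP of the clause headed by 'consider'; does not c-command the pronoun — Principle B does not apply; allowed.
— Carl's father: subject of the clause headed by 'consider'; c-commands the pronoun but lies outside its binding domain — allowed.
— Marcus: subject of the matrix clause; c-commands the pronoun but lies outside its binding domain — allowed.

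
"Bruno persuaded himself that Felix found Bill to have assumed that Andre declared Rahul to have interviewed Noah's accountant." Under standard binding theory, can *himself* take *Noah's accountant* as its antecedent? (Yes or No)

No

*himself* is a reflexive; Principle A requires it to be bound within its binding domain — the matrix clause.
— Noah's accountant: object of the clause headed by 'interviewed'; does not c-command the reflexive — cannot bind it (Principle A).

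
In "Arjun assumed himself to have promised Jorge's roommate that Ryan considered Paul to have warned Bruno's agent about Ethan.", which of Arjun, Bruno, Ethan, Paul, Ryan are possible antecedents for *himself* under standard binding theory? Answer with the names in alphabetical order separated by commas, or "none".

Arjun

*himself* is a reflexive; Principle A requires it to be bound within its binding domain — the matrix clause.
— Arjun: subject of the matrix clause; c-commands the reflexive within its binding domain — allowed (Principle A).
— Bruno: possessor inside the object DP of the clause headed by 'warned'; does not c-command the reflexive — cannot bind it (Principle A).
— Ethan: second object of the clause headed by 'warned'; does not c-command the reflexive — cannot bind it (Principle A).
— Paul: subject of the clause headed by 'warned'; does not c-command the reflexive — cannot bind it (Principle A).
— Ryan: subject of the clause headed by 'considered'; does not c-command the reflexive — cannot bind it (Principle A).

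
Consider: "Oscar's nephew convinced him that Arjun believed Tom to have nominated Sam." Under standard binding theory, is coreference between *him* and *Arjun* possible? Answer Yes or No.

No

*Arjun* is an R-expression; Principle C requires it to be free (not bound by any c-commanding expression).
— him: object of the matrix clause; the pronoun c-commands the R-expression — coreference blocked (Principle C).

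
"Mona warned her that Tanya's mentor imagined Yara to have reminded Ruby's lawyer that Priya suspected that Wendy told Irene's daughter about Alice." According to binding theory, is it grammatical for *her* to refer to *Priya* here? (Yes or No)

No

*Priya* is an R-expression; Principle C requires it to be free (not bound by any c-commanding expression).
— her: object of the matrix clause; the pronoun c-commands the R-expression — coreference blocked (Principle C).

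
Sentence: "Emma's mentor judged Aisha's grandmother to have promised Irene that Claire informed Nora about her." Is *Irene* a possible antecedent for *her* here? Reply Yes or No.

Yes

*her* is a pronoun; Principle B requires it to be free in its binding domain — the clause headed by 'informed'.
— Irene: object of the clause headed by 'promised'; c-commands the pronoun but lies outside its binding domain — allowed.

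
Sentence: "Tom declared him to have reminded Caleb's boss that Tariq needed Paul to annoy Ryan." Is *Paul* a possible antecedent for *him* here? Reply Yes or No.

No

*him* is a pronoun; Principle B requires it to be free in its binding domain — the matrix clause.
— Paul: subject of the clause headed by 'annoy'; is c-commanded by the pronoun; coreference would bind this R-expression — blocked (Principle C).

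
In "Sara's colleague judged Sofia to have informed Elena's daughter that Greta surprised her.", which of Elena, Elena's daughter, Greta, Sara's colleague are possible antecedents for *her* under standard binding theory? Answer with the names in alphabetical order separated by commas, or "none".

Elena, Elena's daughter, Sara's colleague

*her* is a pronoun; Principle B requires it to be free in its binding domain — the clause headed by 'surprised'.
— Elena: possessor inside the object DP of the clause headed by 'informed'; does not c-command the pronoun — Principle B does not apply; allowed.
— Elena's daughter: object of the clause headed by 'informed'; c-commands the pronoun but lies outside its binding domain — allowed.
— Greta: subject of the clause headed by 'surprised'; c-commands the pronoun within its binding domain — blocked (Principle B).
— Sara's colleague: subject of the matrix clause; c-commands the pronoun but lies outside its binding domain — allowed.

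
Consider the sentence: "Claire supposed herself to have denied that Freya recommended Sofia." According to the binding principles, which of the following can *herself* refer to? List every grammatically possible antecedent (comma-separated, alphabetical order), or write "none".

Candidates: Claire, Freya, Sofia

Claire

*herself* is a reflexive; Principle A requires it to be bound within its binding domain — the matrix clause.
— Claire: subject of the matrix clause; c-commands the reflexive within its binding domain — allowed (Principle A).
— Freya: subject of the clause headed by 'recommended'; does not c-command the reflexive — cannot bind it (Principle A).
— Sofia: object of the clause headed by 'recommended'; does not c-command the reflexive — cannot bind it (Principle A).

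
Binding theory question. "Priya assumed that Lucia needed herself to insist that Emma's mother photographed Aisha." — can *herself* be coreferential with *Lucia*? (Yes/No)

*herself* is a reflexive; Principle A requires it to be bound within its binding domain — the clause headed by 'needed'.
— Lucia: subject of the clause headed by 'needed'; c-commands the reflexive within its binding domain — allowed (Principle A).

Yes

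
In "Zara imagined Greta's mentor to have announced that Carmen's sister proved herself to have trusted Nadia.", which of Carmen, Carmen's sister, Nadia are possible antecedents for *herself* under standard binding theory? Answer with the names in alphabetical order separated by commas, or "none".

Carmen's sister

*herself* is a reflexive; Principle A requires it to be bound within its binding domain — the clause headed by 'proved'.
— Carmen: possessor inside the subject DP of the clause headed by 'proved'; does not c-command the reflexive — cannot bind it (Principle A).
— Carmen's sister: subject of the clause headed by 'proved'; c-commands the reflexive within its binding domain — allowed (Principle A).
— Nadia: object of the clause headed by 'trusted'; does not c-command the reflexive — cannot bind it (Principle A).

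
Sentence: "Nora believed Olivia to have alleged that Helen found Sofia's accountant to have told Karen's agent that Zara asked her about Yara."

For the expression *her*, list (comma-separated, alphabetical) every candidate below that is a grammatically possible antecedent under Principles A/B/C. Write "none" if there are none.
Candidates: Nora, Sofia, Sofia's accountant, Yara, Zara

*her* is a pronoun; Principle B requires it to be free in its binding domain — the clause headed by 'asked'.
— Nora: subject of the matrix clause; c-commands the pronoun but lies outside its binding domain — allowed.
— Sofia: possessor inside the subject DP of the clause headed by 'told'; does not c-command the pronoun — Principle B does not apply; allowed.
— Sofia's accountant: subject of the clause headed by 'told'; c-commands the pronoun but lies outside its binding domain — allowed.
— Yara: second object of the clause headed by 'asked'; is c-commanded by the pronoun; coreference would bind this R-expression — blocked (Principle C).
— Zara: subject of the clause headed by 'asked'; c-commands the pronoun within its binding domain — blocked (Principle B).

Nora, Sofia, Sofia's accountant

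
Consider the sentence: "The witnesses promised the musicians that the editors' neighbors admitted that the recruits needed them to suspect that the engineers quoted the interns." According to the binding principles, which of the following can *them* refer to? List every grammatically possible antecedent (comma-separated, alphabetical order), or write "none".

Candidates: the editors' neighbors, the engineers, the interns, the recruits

the editors' neighbors

*them* is a pronoun; Principle B requires it to be free in its binding domain — the clause headed by 'needed'.
— the editors' neighbors: subject of the clause headed by 'admitted'; c-commands the pronoun but lies outside its binding domain — allowed.
— the engineers: subject of the clause headed by 'quoted'; is c-commanded by the pronoun; coreference would bind this R-expression — blocked (Principle C).
— the interns: object of the clause headed by 'quoted'; is c-commanded by the pronoun; coreference would bind this R-expression — blocked (Principle C).
— the recruits: subject of the clause headed by 'needed'; c-commands the pronoun within its binding domain — blocked (Principle B).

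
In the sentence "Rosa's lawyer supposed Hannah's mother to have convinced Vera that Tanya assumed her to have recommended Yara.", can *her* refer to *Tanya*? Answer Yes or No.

No

*her* is a pronoun; Principle B requires it to be free in its binding domain — the clause headed by 'assumed'.
— Tanya: subject of the clause headed by 'assumed'; c-commands the pronoun within its binding domain — blocked (Principle B).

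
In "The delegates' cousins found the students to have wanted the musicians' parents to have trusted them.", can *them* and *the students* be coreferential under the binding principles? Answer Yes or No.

*the students* is an R-expression; Principle C requires it to be free (not bound by any c-commanding expression).
— them: object of the clause headed by 'trusted'; the pronoun does not c-command the R-expression — coreference allowed.

Yes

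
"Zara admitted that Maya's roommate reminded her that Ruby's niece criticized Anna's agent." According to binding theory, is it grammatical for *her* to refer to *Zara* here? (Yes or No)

*Zara* is an R-expression; Principle C requires it to be free (not bound by any c-commanding expression).
— her: object of the clause headed by 'reminded'; the pronoun does not c-command the R-expression — coreference allowed.

Yes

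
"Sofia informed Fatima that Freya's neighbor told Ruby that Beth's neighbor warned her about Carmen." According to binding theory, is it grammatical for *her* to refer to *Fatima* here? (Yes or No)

*Fatima* is an R-expression; Principle C requires it to be free (not bound by any c-commanding expression).
— her: object of the clause headed by 'warned'; the pronoun does not c-command the R-expression — coreference allowed.

Yes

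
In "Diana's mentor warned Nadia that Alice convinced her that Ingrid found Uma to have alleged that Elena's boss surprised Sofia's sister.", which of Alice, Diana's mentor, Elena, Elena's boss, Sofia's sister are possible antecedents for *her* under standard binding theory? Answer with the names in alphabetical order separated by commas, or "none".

Diana's mentor

*her* is a pronoun; Principle B requires it to be free in its binding domain — the clause headed by 'convinced'.
— Alice: subject of the clause headed by 'convinced'; c-commands the pronoun within its binding domain — blocked (Principle B).
— Diana's mentor: subject of the matrix clause; c-commands the pronoun but lies outside its binding domain — allowed.
— Elena: possessor inside the subject DP of the clause headed by 'surprised'; is c-commanded by the pronoun; coreference would bind this R-expression — blocked (Principle C).
— Elena's boss: subject of the clause headed by 'surprised'; is c-commanded by the pronoun; coreference would bind this R-expression — blocked (Principle C).
— Sofia's sister: object of the clause headed by 'surprised'; is c-commanded by the pronoun; coreference would bind this R-expression — blocked (Principle C).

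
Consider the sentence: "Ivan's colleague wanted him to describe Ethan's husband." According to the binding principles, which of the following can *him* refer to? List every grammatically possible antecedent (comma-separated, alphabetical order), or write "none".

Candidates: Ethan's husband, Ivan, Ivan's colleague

*him* is a pronoun; Principle B requires it to be free in its binding domain — the matrix clause.
— Ethan's husband: object of the clause headed by 'describe'; is c-commanded by the pronoun; coreference would bind this R-expression — blocked (Principle C).
— Ivan: possessor inside the subject DP of the matrix clause; does not c-command the pronoun — Principle B does not apply; allowed.
— Ivan's colleague: subject of the matrix clause; c-commands the pronoun within its binding domain — blocked (Principle B).

Ivan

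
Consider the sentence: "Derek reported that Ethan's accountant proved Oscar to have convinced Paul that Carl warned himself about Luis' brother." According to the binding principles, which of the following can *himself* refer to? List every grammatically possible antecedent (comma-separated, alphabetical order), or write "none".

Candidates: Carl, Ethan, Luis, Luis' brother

Carl

*himself* is a reflexive; Principle A requires it to be bound within its binding domain — the clause headed by 'warned'.
— Carl: subject of the clause headed by 'warned'; c-commands the reflexive within its binding domain — allowed (Principle A).
— Ethan: possessor inside the subject DP of the clause headed by 'proved'; does not c-command the reflexive — cannot bind it (Principle A).
— Luis: possessor inside the second object DP of the clause headed by 'warned'; does not c-command the reflexive — cannot bind it (Principle A).
— Luis' brother: second object of the clause headed by 'warned'; does not c-command the reflexive — cannot bind it (Principle A).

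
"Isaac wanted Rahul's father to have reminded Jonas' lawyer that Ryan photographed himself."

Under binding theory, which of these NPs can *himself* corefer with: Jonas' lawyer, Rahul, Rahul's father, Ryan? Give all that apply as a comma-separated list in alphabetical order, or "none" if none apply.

*himself* is a reflexive; Principle A requires it to be bound within its binding domain — the clause headed by 'photographed'.
— Jonas' lawyer: object of the clause headed by 'reminded'; c-commands the reflexive but lies outside its binding domain — cannot bind it (Principle A).
— Rahul: possessor inside the subject DP of the clause headed by 'reminded'; does not c-command the reflexive — cannot bind it (Principle A).
— Rahul's father: subject of the clause headed by 'reminded'; c-commands the reflexive but lies outside its binding domain — cannot bind it (Principle A).
— Ryan: subject of the clause headed by 'photographed'; c-commands the reflexive within its binding domain — allowed (Principle A).

Ryan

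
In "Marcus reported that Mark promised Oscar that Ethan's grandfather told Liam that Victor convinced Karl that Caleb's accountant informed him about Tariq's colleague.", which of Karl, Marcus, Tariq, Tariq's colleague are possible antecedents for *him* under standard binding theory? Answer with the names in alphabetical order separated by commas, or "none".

Karl, Marcus

*him* is a pronoun; Principle B requires it to be free in its binding domain — the clause headed by 'informed'.
— Karl: object of the clause headed by 'convinced'; c-commands the pronoun but lies outside its binding domain — allowed.
— Marcus: subject of the matrix clause; c-commands the pronoun but lies outside its binding domain — allowed.
— Tariq: possessor inside the second object DP of the clause headed by 'informed'; is c-commanded by the pronoun; coreference would bind this R-expression — blocked (Principle C).
— Tariq's colleague: second object of the clause headed by 'informed'; is c-commanded by the pronoun; coreference would bind this R-expression — blocked (Principle C).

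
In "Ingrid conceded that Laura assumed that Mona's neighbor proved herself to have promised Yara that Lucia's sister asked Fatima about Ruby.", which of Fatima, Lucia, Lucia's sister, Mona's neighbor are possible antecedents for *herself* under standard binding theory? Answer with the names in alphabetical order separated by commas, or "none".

*herself* is a reflexive; Principle A requires it to be bound within its binding domain — the clause headed by 'proved'.
— Fatima: object of the clause headed by 'asked'; does not c-command the reflexive — cannot bind it (Principle A).
— Lucia: possessor inside the subject DP of the clause headed by 'asked'; does not c-command the reflexive — cannot bind it (Principle A).
— Lucia's sister: subject of the clause headed by 'asked'; does not c-command the reflexive — cannot bind it (Principle A).
— Mona's neighbor: subject of the clause headed by 'proved'; c-commands the reflexive within its binding domain — allowed (Principle A).

Mona's neighbor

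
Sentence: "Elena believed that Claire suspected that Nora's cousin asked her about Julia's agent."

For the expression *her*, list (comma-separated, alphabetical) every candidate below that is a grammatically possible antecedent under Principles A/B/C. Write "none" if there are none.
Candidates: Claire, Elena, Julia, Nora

*her* is a pronoun; Principle B requires it to be free in its binding domain — the clause headed by 'asked'.
— Claire: subject of the clause headed by 'suspected'; c-commands the pronoun but lies outside its binding domain — allowed.
— Elena: subject of the matrix clause; c-commands the pronoun but lies outside its binding domain — allowed.
— Julia: possessor inside the second object DP of the clause headed by 'asked'; is c-commanded by the pronoun; coreference would bind this R-expression — blocked (Principle C).
— Nora: possessor inside the subject DP of the clause headed by 'asked'; does not c-command the pronoun — Principle B does not apply; allowed.

Claire, Elena, Nora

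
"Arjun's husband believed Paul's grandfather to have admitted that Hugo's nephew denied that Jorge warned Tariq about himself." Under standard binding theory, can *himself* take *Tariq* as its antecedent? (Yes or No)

*himself* is a reflexive; Principle A requires it to be bound within its binding domain — the clause headed by 'warned'.
— Tariq: object of the clause headed by 'warned'; c-commands the reflexive within its binding domain — allowed (Principle A).

Yes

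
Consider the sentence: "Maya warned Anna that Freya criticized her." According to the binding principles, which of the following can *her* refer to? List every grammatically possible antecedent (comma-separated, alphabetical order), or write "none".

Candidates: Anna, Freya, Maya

Anna, Maya

*her* is a pronoun; Principle B requires it to be free in its binding domain — the clause headed by 'criticized'.
— Anna: object of the matrix clause; c-commands the pronoun but lies outside its binding domain — allowed.
— Freya: subject of the clause headed by 'criticized'; c-commands the pronoun within its binding domain — blocked (Principle B).
— Maya: subject of the matrix clause; c-commands the pronoun but lies outside its binding domain — allowed.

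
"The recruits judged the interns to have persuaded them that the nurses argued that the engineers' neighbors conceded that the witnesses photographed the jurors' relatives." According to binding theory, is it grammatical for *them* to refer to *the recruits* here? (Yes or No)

Yes

*the recruits* is an R-expression; Principle C requires it to be free (not bound by any c-commanding expression).
— them: object of the clause headed by 'persuaded'; the pronoun does not c-command the R-expression — coreference allowed.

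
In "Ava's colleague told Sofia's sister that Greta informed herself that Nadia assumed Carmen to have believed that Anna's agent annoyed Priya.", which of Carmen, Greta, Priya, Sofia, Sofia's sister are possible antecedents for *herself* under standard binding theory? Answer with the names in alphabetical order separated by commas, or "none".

*herself* is a reflexive; Principle A requires it to be bound within its binding domain — the clause headed by 'informed'.
— Carmen: subject of the clause headed by 'believed'; does not c-command the reflexive — cannot bind it (Principle A).
— Greta: subject of the clause headed by 'informed'; c-commands the reflexive within its binding domain — allowed (Principle A).
— Priya: object of the clause headed by 'annoyed'; does not c-command the reflexive — cannot bind it (Principle A).
— Sofia: possessor inside the object DP of the matrix clause; does not c-command the reflexive — cannot bind it (Principle A).
— Sofia's sister: object of the matrix clause; c-commands the reflexive but lies outside its binding domain — cannot bind it (Principle A).

Greta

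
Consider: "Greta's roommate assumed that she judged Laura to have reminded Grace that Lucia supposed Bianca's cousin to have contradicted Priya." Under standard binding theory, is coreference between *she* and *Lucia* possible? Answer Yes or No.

No

*Lucia* is an R-expression; Principle C requires it to be free (not bound by any c-commanding expression).
— she: subject of the clause headed by 'judged'; the pronoun c-commands the R-expression — coreference blocked (Principle C).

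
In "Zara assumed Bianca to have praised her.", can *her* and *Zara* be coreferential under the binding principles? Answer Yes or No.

*Zara* is an R-expression; Principle C requires it to be free (not bound by any c-commanding expression).
— her: object of the clause headed by 'praised'; the pronoun does not c-command the R-expression — coreference allowed.

Yes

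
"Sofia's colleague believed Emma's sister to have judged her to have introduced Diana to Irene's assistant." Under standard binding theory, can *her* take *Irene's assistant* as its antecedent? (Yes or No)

No

*her* is a pronoun; Principle B requires it to be free in its binding domain — the clause headed by 'judged'.
— Irene's assistant: second object of the clause headed by 'introduced'; is c-commanded by the pronoun; coreference would bind this R-expression — blocked (Principle C).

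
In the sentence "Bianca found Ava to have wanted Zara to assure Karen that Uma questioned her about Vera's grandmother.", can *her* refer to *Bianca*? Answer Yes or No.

*her* is a pronoun; Principle B requires it to be free in its binding domain — the clause headed by 'questioned'.
— Bianca: subject of the matrix clause; c-commands the pronoun but lies outside its binding domain — allowed.

Yes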